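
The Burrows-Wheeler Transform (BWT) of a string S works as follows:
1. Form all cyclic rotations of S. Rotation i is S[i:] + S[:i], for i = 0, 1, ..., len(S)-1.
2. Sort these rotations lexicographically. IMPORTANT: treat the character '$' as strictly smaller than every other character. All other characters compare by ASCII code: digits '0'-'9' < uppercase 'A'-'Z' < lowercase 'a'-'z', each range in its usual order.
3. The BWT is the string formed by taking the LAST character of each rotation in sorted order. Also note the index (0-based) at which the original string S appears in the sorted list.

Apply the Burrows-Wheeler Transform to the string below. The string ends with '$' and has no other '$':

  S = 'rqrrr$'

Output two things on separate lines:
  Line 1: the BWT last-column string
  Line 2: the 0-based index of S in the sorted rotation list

All 6 rotations (rotation i = S[i:]+S[:i]):
  rot[0] = rqrrr$
  rot[1] = qrrr$r
  rot[2] = rrr$rq
  rot[3] = rr$rqr
  rot[4] = r$rqrr
  rot[5] = $rqrrr
Sorted (with $ < everything):
  sorted[0] = $rqrrr  (last char: 'r')
  sorted[1] = qrrr$r  (last char: 'r')
  sorted[2] = r$rqrr  (last char: 'r')
  sorted[3] = rqrrr$  (last char: '$')
  sorted[4] = rr$rqr  (last char: 'r')
  sorted[5] = rrr$rq  (last char: 'q')
Last column: rrr$rq
Original string S is at sorted index 3

Answer: rrr$rq
3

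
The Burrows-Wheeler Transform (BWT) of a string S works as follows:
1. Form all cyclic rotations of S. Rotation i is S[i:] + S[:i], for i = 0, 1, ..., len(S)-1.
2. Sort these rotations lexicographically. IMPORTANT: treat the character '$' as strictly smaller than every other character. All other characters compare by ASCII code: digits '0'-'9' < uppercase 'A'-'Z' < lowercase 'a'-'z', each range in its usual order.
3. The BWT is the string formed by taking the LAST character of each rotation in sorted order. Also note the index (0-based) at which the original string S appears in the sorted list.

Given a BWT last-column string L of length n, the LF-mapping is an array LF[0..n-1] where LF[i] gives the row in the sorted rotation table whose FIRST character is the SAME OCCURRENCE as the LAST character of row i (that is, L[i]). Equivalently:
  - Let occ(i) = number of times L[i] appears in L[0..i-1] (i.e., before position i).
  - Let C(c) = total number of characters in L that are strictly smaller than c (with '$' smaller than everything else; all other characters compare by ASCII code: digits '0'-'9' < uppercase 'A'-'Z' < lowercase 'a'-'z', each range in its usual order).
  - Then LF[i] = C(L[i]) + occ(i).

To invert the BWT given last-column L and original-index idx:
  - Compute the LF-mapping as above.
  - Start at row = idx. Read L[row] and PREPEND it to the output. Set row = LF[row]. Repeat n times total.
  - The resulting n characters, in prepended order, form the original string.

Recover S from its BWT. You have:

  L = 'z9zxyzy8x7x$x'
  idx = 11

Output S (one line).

LF mapping: 10 3 11 4 8 12 9 2 5 1 6 0 7
Walk LF starting at row 11, prepending L[row]:
  step 1: row=11, L[11]='$', prepend. Next row=LF[11]=0
  step 2: row=0, L[0]='z', prepend. Next row=LF[0]=10
  step 3: row=10, L[10]='x', prepend. Next row=LF[10]=6
  step 4: row=6, L[6]='y', prepend. Next row=LF[6]=9
  step 5: row=9, L[9]='7', prepend. Next row=LF[9]=1
  step 6: row=1, L[1]='9', prepend. Next row=LF[1]=3
  step 7: row=3, L[3]='x', prepend. Next row=LF[3]=4
  step 8: row=4, L[4]='y', prepend. Next row=LF[4]=8
  step 9: row=8, L[8]='x', prepend. Next row=LF[8]=5
  step 10: row=5, L[5]='z', prepend. Next row=LF[5]=12
  step 11: row=12, L[12]='x', prepend. Next row=LF[12]=7
  step 12: row=7, L[7]='8', prepend. Next row=LF[7]=2
  step 13: row=2, L[2]='z', prepend. Next row=LF[2]=11
Reversed output: z8xzxyx97yxz$

Answer: z8xzxyx97yxz$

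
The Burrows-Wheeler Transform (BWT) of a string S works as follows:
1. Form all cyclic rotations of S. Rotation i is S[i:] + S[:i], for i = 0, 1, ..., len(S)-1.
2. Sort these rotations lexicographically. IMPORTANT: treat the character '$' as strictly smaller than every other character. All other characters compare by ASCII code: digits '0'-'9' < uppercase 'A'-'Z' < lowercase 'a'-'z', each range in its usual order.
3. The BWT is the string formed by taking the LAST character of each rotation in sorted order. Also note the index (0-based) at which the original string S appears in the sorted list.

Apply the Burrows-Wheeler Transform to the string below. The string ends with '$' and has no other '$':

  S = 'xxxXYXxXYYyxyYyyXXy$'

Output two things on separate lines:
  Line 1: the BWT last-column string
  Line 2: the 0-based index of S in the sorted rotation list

All 20 rotations (rotation i = S[i:]+S[:i]):
  rot[0] = xxxXYXxXYYyxyYyyXXy$
  rot[1] = xxXYXxXYYyxyYyyXXy$x
  rot[2] = xXYXxXYYyxyYyyXXy$xx
  rot[3] = XYXxXYYyxyYyyXXy$xxx
  rot[4] = YXxXYYyxyYyyXXy$xxxX
  rot[5] = XxXYYyxyYyyXXy$xxxXY
  rot[6] = xXYYyxyYyyXXy$xxxXYX
  rot[7] = XYYyxyYyyXXy$xxxXYXx
  rot[8] = YYyxyYyyXXy$xxxXYXxX
  rot[9] = YyxyYyyXXy$xxxXYXxXY
  rot[10] = yxyYyyXXy$xxxXYXxXYY
  rot[11] = xyYyyXXy$xxxXYXxXYYy
  rot[12] = yYyyXXy$xxxXYXxXYYyx
  rot[13] = YyyXXy$xxxXYXxXYYyxy
  rot[14] = yyXXy$xxxXYXxXYYyxyY
  rot[15] = yXXy$xxxXYXxXYYyxyYy
  rot[16] = XXy$xxxXYXxXYYyxyYyy
  rot[17] = Xy$xxxXYXxXYYyxyYyyX
  rot[18] = y$xxxXYXxXYYyxyYyyXX
  rot[19] = $xxxXYXxXYYyxyYyyXXy
Sorted (with $ < everything):
  sorted[0] = $xxxXYXxXYYyxyYyyXXy  (last char: 'y')
  sorted[1] = XXy$xxxXYXxXYYyxyYyy  (last char: 'y')
  sorted[2] = XYXxXYYyxyYyyXXy$xxx  (last char: 'x')
  sorted[3] = XYYyxyYyyXXy$xxxXYXx  (last char: 'x')
  sorted[4] = XxXYYyxyYyyXXy$xxxXY  (last char: 'Y')
  sorted[5] = Xy$xxxXYXxXYYyxyYyyX  (last char: 'X')
  sorted[6] = YXxXYYyxyYyyXXy$xxxX  (last char: 'X')
  sorted[7] = YYyxyYyyXXy$xxxXYXxX  (last char: 'X')
  sorted[8] = YyxyYyyXXy$xxxXYXxXY  (last char: 'Y')
  sorted[9] = YyyXXy$xxxXYXxXYYyxy  (last char: 'y')
  sorted[10] = xXYXxXYYyxyYyyXXy$xx  (last char: 'x')
  sorted[11] = xXYYyxyYyyXXy$xxxXYX  (last char: 'X')
  sorted[12] = xxXYXxXYYyxyYyyXXy$x  (last char: 'x')
  sorted[13] = xxxXYXxXYYyxyYyyXXy$  (last char: '$')
  sorted[14] = xyYyyXXy$xxxXYXxXYYy  (last char: 'y')
  sorted[15] = y$xxxXYXxXYYyxyYyyXX  (last char: 'X')
  sorted[16] = yXXy$xxxXYXxXYYyxyYy  (last char: 'y')
  sorted[17] = yYyyXXy$xxxXYXxXYYyx  (last char: 'x')
  sorted[18] = yxyYyyXXy$xxxXYXxXYY  (last char: 'Y')
  sorted[19] = yyXXy$xxxXYXxXYYyxyY  (last char: 'Y')
Last column: yyxxYXXXYyxXx$yXyxYY
Original string S is at sorted index 13

Answer: yyxxYXXXYyxXx$yXyxYY
13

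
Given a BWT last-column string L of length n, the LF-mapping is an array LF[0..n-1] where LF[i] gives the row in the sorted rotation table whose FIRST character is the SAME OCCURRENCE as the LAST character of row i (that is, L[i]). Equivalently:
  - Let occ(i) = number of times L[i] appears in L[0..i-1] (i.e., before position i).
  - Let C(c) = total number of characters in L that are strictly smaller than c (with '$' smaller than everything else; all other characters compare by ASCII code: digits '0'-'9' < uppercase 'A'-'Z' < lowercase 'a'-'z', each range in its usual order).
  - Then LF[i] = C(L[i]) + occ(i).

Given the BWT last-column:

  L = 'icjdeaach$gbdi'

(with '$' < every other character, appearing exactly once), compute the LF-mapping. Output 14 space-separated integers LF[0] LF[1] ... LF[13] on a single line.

Answer: 11 4 13 6 8 1 2 5 10 0 9 3 7 12

Derivation:
Char counts: '$':1, 'a':2, 'b':1, 'c':2, 'd':2, 'e':1, 'g':1, 'h':1, 'i':2, 'j':1
C (first-col start): C('$')=0, C('a')=1, C('b')=3, C('c')=4, C('d')=6, C('e')=8, C('g')=9, C('h')=10, C('i')=11, C('j')=13
L[0]='i': occ=0, LF[0]=C('i')+0=11+0=11
L[1]='c': occ=0, LF[1]=C('c')+0=4+0=4
L[2]='j': occ=0, LF[2]=C('j')+0=13+0=13
L[3]='d': occ=0, LF[3]=C('d')+0=6+0=6
L[4]='e': occ=0, LF[4]=C('e')+0=8+0=8
L[5]='a': occ=0, LF[5]=C('a')+0=1+0=1
L[6]='a': occ=1, LF[6]=C('a')+1=1+1=2
L[7]='c': occ=1, LF[7]=C('c')+1=4+1=5
L[8]='h': occ=0, LF[8]=C('h')+0=10+0=10
L[9]='$': occ=0, LF[9]=C('$')+0=0+0=0
L[10]='g': occ=0, LF[10]=C('g')+0=9+0=9
L[11]='b': occ=0, LF[11]=C('b')+0=3+0=3
L[12]='d': occ=1, LF[12]=C('d')+1=6+1=7
L[13]='i': occ=1, LF[13]=C('i')+1=11+1=12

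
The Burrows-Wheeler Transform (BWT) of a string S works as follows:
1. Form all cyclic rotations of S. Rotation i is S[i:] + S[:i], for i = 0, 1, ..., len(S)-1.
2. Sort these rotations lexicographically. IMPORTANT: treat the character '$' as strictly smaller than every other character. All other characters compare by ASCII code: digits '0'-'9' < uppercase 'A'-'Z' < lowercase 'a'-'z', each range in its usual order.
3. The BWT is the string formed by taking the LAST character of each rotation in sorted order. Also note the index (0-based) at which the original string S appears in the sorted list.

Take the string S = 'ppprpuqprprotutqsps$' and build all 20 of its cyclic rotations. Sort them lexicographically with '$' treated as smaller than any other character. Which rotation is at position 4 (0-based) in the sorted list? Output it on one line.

All 20 rotations (rotation i = S[i:]+S[:i]):
  rot[0] = ppprpuqprprotutqsps$
  rot[1] = pprpuqprprotutqsps$p
  rot[2] = prpuqprprotutqsps$pp
  rot[3] = rpuqprprotutqsps$ppp
  rot[4] = puqprprotutqsps$pppr
  rot[5] = uqprprotutqsps$ppprp
  rot[6] = qprprotutqsps$ppprpu
  rot[7] = prprotutqsps$ppprpuq
  rot[8] = rprotutqsps$ppprpuqp
  rot[9] = protutqsps$ppprpuqpr
  rot[10] = rotutqsps$ppprpuqprp
  rot[11] = otutqsps$ppprpuqprpr
  rot[12] = tutqsps$ppprpuqprpro
  rot[13] = utqsps$ppprpuqprprot
  rot[14] = tqsps$ppprpuqprprotu
  rot[15] = qsps$ppprpuqprprotut
  rot[16] = sps$ppprpuqprprotutq
  rot[17] = ps$ppprpuqprprotutqs
  rot[18] = s$ppprpuqprprotutqsp
  rot[19] = $ppprpuqprprotutqsps
Sorted (with $ < everything):
  sorted[0] = $ppprpuqprprotutqsps
  sorted[1] = otutqsps$ppprpuqprpr
  sorted[2] = ppprpuqprprotutqsps$
  sorted[3] = pprpuqprprotutqsps$p
  sorted[4] = protutqsps$ppprpuqpr
  sorted[5] = prprotutqsps$ppprpuq
  sorted[6] = prpuqprprotutqsps$pp
  sorted[7] = ps$ppprpuqprprotutqs
  sorted[8] = puqprprotutqsps$pppr
  sorted[9] = qprprotutqsps$ppprpu
  sorted[10] = qsps$ppprpuqprprotut
  sorted[11] = rotutqsps$ppprpuqprp
  sorted[12] = rprotutqsps$ppprpuqp
  sorted[13] = rpuqprprotutqsps$ppp
  sorted[14] = s$ppprpuqprprotutqsp
  sorted[15] = sps$ppprpuqprprotutq
  sorted[16] = tqsps$ppprpuqprprotu
  sorted[17] = tutqsps$ppprpuqprpro
  sorted[18] = uqprprotutqsps$ppprp
  sorted[19] = utqsps$ppprpuqprprot
sorted[4] = protutqsps$ppprpuqpr

Answer: protutqsps$ppprpuqpr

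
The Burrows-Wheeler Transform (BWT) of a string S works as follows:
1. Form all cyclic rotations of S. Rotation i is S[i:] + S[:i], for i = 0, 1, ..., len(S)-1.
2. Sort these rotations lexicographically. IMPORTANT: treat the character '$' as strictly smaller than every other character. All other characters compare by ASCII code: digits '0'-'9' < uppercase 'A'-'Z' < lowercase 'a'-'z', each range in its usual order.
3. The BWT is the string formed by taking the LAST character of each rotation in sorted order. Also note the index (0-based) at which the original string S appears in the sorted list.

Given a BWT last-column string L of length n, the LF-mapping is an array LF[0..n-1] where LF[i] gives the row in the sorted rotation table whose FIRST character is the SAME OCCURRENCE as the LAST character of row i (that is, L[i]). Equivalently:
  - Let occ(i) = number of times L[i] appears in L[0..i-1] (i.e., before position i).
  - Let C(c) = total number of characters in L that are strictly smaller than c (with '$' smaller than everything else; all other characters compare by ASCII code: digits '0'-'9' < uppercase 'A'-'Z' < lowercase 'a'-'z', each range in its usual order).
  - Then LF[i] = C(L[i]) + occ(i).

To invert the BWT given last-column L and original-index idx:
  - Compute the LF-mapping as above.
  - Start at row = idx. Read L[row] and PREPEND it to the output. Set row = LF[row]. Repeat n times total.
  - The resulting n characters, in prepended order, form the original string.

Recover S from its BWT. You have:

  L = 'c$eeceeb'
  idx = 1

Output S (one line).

LF mapping: 2 0 4 5 3 6 7 1
Walk LF starting at row 1, prepending L[row]:
  step 1: row=1, L[1]='$', prepend. Next row=LF[1]=0
  step 2: row=0, L[0]='c', prepend. Next row=LF[0]=2
  step 3: row=2, L[2]='e', prepend. Next row=LF[2]=4
  step 4: row=4, L[4]='c', prepend. Next row=LF[4]=3
  step 5: row=3, L[3]='e', prepend. Next row=LF[3]=5
  step 6: row=5, L[5]='e', prepend. Next row=LF[5]=6
  step 7: row=6, L[6]='e', prepend. Next row=LF[6]=7
  step 8: row=7, L[7]='b', prepend. Next row=LF[7]=1
Reversed output: beeecec$

Answer: beeecec$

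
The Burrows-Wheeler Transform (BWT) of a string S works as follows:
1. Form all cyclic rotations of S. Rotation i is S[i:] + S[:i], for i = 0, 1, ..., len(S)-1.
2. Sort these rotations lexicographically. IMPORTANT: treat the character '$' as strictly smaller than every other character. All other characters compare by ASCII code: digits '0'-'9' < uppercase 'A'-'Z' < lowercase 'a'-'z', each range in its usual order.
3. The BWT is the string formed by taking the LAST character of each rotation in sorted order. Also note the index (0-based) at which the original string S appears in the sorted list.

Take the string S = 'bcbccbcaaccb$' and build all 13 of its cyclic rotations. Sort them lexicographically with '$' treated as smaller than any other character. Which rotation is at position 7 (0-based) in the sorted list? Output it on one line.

Answer: caaccb$bcbccb

Derivation:
All 13 rotations (rotation i = S[i:]+S[:i]):
  rot[0] = bcbccbcaaccb$
  rot[1] = cbccbcaaccb$b
  rot[2] = bccbcaaccb$bc
  rot[3] = ccbcaaccb$bcb
  rot[4] = cbcaaccb$bcbc
  rot[5] = bcaaccb$bcbcc
  rot[6] = caaccb$bcbccb
  rot[7] = aaccb$bcbccbc
  rot[8] = accb$bcbccbca
  rot[9] = ccb$bcbccbcaa
  rot[10] = cb$bcbccbcaac
  rot[11] = b$bcbccbcaacc
  rot[12] = $bcbccbcaaccb
Sorted (with $ < everything):
  sorted[0] = $bcbccbcaaccb
  sorted[1] = aaccb$bcbccbc
  sorted[2] = accb$bcbccbca
  sorted[3] = b$bcbccbcaacc
  sorted[4] = bcaaccb$bcbcc
  sorted[5] = bcbccbcaaccb$
  sorted[6] = bccbcaaccb$bc
  sorted[7] = caaccb$bcbccb
  sorted[8] = cb$bcbccbcaac
  sorted[9] = cbcaaccb$bcbc
  sorted[10] = cbccbcaaccb$b
  sorted[11] = ccb$bcbccbcaa
  sorted[12] = ccbcaaccb$bcb
sorted[7] = caaccb$bcbccb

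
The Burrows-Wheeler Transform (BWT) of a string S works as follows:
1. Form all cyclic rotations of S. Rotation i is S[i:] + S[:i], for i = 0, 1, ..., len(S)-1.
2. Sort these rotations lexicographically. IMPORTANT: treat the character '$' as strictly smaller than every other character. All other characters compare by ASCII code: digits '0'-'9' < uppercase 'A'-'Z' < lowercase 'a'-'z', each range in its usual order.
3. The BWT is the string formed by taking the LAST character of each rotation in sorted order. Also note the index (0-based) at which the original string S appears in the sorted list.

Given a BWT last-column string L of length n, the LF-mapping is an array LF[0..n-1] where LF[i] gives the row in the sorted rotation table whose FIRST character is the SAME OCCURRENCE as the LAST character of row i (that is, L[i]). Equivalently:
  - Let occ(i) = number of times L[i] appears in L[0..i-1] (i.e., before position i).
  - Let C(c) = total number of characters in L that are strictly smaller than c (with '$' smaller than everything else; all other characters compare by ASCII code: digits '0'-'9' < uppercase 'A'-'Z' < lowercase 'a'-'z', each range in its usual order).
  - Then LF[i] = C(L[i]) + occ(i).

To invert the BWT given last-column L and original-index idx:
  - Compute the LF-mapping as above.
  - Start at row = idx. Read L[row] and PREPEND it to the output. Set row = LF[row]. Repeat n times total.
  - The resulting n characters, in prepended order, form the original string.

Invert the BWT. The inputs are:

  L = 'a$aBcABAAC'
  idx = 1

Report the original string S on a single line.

Answer: ABCcBAaAa$

Derivation:
LF mapping: 7 0 8 4 9 1 5 2 3 6
Walk LF starting at row 1, prepending L[row]:
  step 1: row=1, L[1]='$', prepend. Next row=LF[1]=0
  step 2: row=0, L[0]='a', prepend. Next row=LF[0]=7
  step 3: row=7, L[7]='A', prepend. Next row=LF[7]=2
  step 4: row=2, L[2]='a', prepend. Next row=LF[2]=8
  step 5: row=8, L[8]='A', prepend. Next row=LF[8]=3
  step 6: row=3, L[3]='B', prepend. Next row=LF[3]=4
  step 7: row=4, L[4]='c', prepend. Next row=LF[4]=9
  step 8: row=9, L[9]='C', prepend. Next row=LF[9]=6
  step 9: row=6, L[6]='B', prepend. Next row=LF[6]=5
  step 10: row=5, L[5]='A', prepend. Next row=LF[5]=1
Reversed output: ABCcBAaAa$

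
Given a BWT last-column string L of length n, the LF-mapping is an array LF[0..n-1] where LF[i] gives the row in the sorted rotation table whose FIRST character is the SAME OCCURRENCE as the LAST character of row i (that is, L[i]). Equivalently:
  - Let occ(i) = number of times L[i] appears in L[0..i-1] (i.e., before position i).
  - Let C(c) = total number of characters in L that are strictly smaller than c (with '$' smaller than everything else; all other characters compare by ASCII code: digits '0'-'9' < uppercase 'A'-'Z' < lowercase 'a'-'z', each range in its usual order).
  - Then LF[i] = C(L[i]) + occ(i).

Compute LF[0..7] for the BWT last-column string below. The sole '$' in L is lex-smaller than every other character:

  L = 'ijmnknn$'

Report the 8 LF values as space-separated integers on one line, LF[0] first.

Answer: 1 2 4 5 3 6 7 0

Derivation:
Char counts: '$':1, 'i':1, 'j':1, 'k':1, 'm':1, 'n':3
C (first-col start): C('$')=0, C('i')=1, C('j')=2, C('k')=3, C('m')=4, C('n')=5
L[0]='i': occ=0, LF[0]=C('i')+0=1+0=1
L[1]='j': occ=0, LF[1]=C('j')+0=2+0=2
L[2]='m': occ=0, LF[2]=C('m')+0=4+0=4
L[3]='n': occ=0, LF[3]=C('n')+0=5+0=5
L[4]='k': occ=0, LF[4]=C('k')+0=3+0=3
L[5]='n': occ=1, LF[5]=C('n')+1=5+1=6
L[6]='n': occ=2, LF[6]=C('n')+2=5+2=7
L[7]='$': occ=0, LF[7]=C('$')+0=0+0=0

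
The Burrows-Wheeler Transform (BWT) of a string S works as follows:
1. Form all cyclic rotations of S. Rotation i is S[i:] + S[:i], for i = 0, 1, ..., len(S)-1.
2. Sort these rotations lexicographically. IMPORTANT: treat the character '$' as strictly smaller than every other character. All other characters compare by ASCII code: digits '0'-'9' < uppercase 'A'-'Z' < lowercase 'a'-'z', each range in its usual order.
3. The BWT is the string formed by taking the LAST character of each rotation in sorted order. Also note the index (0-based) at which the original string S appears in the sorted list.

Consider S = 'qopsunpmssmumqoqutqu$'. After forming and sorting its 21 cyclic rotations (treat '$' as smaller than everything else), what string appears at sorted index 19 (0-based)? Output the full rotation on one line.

All 21 rotations (rotation i = S[i:]+S[:i]):
  rot[0] = qopsunpmssmumqoqutqu$
  rot[1] = opsunpmssmumqoqutqu$q
  rot[2] = psunpmssmumqoqutqu$qo
  rot[3] = sunpmssmumqoqutqu$qop
  rot[4] = unpmssmumqoqutqu$qops
  rot[5] = npmssmumqoqutqu$qopsu
  rot[6] = pmssmumqoqutqu$qopsun
  rot[7] = mssmumqoqutqu$qopsunp
  rot[8] = ssmumqoqutqu$qopsunpm
  rot[9] = smumqoqutqu$qopsunpms
  rot[10] = mumqoqutqu$qopsunpmss
  rot[11] = umqoqutqu$qopsunpmssm
  rot[12] = mqoqutqu$qopsunpmssmu
  rot[13] = qoqutqu$qopsunpmssmum
  rot[14] = oqutqu$qopsunpmssmumq
  rot[15] = qutqu$qopsunpmssmumqo
  rot[16] = utqu$qopsunpmssmumqoq
  rot[17] = tqu$qopsunpmssmumqoqu
  rot[18] = qu$qopsunpmssmumqoqut
  rot[19] = u$qopsunpmssmumqoqutq
  rot[20] = $qopsunpmssmumqoqutqu
Sorted (with $ < everything):
  sorted[0] = $qopsunpmssmumqoqutqu
  sorted[1] = mqoqutqu$qopsunpmssmu
  sorted[2] = mssmumqoqutqu$qopsunp
  sorted[3] = mumqoqutqu$qopsunpmss
  sorted[4] = npmssmumqoqutqu$qopsu
  sorted[5] = opsunpmssmumqoqutqu$q
  sorted[6] = oqutqu$qopsunpmssmumq
  sorted[7] = pmssmumqoqutqu$qopsun
  sorted[8] = psunpmssmumqoqutqu$qo
  sorted[9] = qopsunpmssmumqoqutqu$
  sorted[10] = qoqutqu$qopsunpmssmum
  sorted[11] = qu$qopsunpmssmumqoqut
  sorted[12] = qutqu$qopsunpmssmumqo
  sorted[13] = smumqoqutqu$qopsunpms
  sorted[14] = ssmumqoqutqu$qopsunpm
  sorted[15] = sunpmssmumqoqutqu$qop
  sorted[16] = tqu$qopsunpmssmumqoqu
  sorted[17] = u$qopsunpmssmumqoqutq
  sorted[18] = umqoqutqu$qopsunpmssm
  sorted[19] = unpmssmumqoqutqu$qops
  sorted[20] = utqu$qopsunpmssmumqoq
sorted[19] = unpmssmumqoqutqu$qops

Answer: unpmssmumqoqutqu$qops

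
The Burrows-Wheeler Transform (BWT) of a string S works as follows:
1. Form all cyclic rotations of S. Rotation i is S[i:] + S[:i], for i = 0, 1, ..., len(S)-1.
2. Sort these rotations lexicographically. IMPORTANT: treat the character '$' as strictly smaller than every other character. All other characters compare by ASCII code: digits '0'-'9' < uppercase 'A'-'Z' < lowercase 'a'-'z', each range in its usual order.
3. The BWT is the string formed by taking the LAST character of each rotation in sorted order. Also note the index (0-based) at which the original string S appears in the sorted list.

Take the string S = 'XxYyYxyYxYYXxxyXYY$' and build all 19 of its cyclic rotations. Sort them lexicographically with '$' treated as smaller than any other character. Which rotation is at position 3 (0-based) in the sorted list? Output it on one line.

All 19 rotations (rotation i = S[i:]+S[:i]):
  rot[0] = XxYyYxyYxYYXxxyXYY$
  rot[1] = xYyYxyYxYYXxxyXYY$X
  rot[2] = YyYxyYxYYXxxyXYY$Xx
  rot[3] = yYxyYxYYXxxyXYY$XxY
  rot[4] = YxyYxYYXxxyXYY$XxYy
  rot[5] = xyYxYYXxxyXYY$XxYyY
  rot[6] = yYxYYXxxyXYY$XxYyYx
  rot[7] = YxYYXxxyXYY$XxYyYxy
  rot[8] = xYYXxxyXYY$XxYyYxyY
  rot[9] = YYXxxyXYY$XxYyYxyYx
  rot[10] = YXxxyXYY$XxYyYxyYxY
  rot[11] = XxxyXYY$XxYyYxyYxYY
  rot[12] = xxyXYY$XxYyYxyYxYYX
  rot[13] = xyXYY$XxYyYxyYxYYXx
  rot[14] = yXYY$XxYyYxyYxYYXxx
  rot[15] = XYY$XxYyYxyYxYYXxxy
  rot[16] = YY$XxYyYxyYxYYXxxyX
  rot[17] = Y$XxYyYxyYxYYXxxyXY
  rot[18] = $XxYyYxyYxYYXxxyXYY
Sorted (with $ < everything):
  sorted[0] = $XxYyYxyYxYYXxxyXYY
  sorted[1] = XYY$XxYyYxyYxYYXxxy
  sorted[2] = XxYyYxyYxYYXxxyXYY$
  sorted[3] = XxxyXYY$XxYyYxyYxYY
  sorted[4] = Y$XxYyYxyYxYYXxxyXY
  sorted[5] = YXxxyXYY$XxYyYxyYxY
  sorted[6] = YY$XxYyYxyYxYYXxxyX
  sorted[7] = YYXxxyXYY$XxYyYxyYx
  sorted[8] = YxYYXxxyXYY$XxYyYxy
  sorted[9] = YxyYxYYXxxyXYY$XxYy
  sorted[10] = YyYxyYxYYXxxyXYY$Xx
  sorted[11] = xYYXxxyXYY$XxYyYxyY
  sorted[12] = xYyYxyYxYYXxxyXYY$X
  sorted[13] = xxyXYY$XxYyYxyYxYYX
  sorted[14] = xyXYY$XxYyYxyYxYYXx
  sorted[15] = xyYxYYXxxyXYY$XxYyY
  sorted[16] = yXYY$XxYyYxyYxYYXxx
  sorted[17] = yYxYYXxxyXYY$XxYyYx
  sorted[18] = yYxyYxYYXxxyXYY$XxY
sorted[3] = XxxyXYY$XxYyYxyYxYY

Answer: XxxyXYY$XxYyYxyYxYY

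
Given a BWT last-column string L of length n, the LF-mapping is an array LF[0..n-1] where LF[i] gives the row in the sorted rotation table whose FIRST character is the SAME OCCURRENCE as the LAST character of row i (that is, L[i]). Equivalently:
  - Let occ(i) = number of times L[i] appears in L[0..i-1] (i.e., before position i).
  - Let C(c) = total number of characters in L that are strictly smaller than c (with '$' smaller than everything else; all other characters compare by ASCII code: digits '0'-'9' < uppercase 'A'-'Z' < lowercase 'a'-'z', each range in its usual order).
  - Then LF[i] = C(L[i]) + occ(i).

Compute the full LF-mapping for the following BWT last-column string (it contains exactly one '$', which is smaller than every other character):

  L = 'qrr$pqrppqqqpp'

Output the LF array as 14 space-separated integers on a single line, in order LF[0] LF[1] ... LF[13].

Char counts: '$':1, 'p':5, 'q':5, 'r':3
C (first-col start): C('$')=0, C('p')=1, C('q')=6, C('r')=11
L[0]='q': occ=0, LF[0]=C('q')+0=6+0=6
L[1]='r': occ=0, LF[1]=C('r')+0=11+0=11
L[2]='r': occ=1, LF[2]=C('r')+1=11+1=12
L[3]='$': occ=0, LF[3]=C('$')+0=0+0=0
L[4]='p': occ=0, LF[4]=C('p')+0=1+0=1
L[5]='q': occ=1, LF[5]=C('q')+1=6+1=7
L[6]='r': occ=2, LF[6]=C('r')+2=11+2=13
L[7]='p': occ=1, LF[7]=C('p')+1=1+1=2
L[8]='p': occ=2, LF[8]=C('p')+2=1+2=3
L[9]='q': occ=2, LF[9]=C('q')+2=6+2=8
L[10]='q': occ=3, LF[10]=C('q')+3=6+3=9
L[11]='q': occ=4, LF[11]=C('q')+4=6+4=10
L[12]='p': occ=3, LF[12]=C('p')+3=1+3=4
L[13]='p': occ=4, LF[13]=C('p')+4=1+4=5

Answer: 6 11 12 0 1 7 13 2 3 8 9 10 4 5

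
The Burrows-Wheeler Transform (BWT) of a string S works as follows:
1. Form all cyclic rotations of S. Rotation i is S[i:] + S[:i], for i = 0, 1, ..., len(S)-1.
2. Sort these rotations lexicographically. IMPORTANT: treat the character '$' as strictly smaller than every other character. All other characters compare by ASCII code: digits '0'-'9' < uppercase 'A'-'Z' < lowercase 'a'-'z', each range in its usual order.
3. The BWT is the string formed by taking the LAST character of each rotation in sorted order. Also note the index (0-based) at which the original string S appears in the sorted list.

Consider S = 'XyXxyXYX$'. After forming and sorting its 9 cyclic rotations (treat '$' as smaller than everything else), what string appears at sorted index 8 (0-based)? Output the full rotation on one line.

All 9 rotations (rotation i = S[i:]+S[:i]):
  rot[0] = XyXxyXYX$
  rot[1] = yXxyXYX$X
  rot[2] = XxyXYX$Xy
  rot[3] = xyXYX$XyX
  rot[4] = yXYX$XyXx
  rot[5] = XYX$XyXxy
  rot[6] = YX$XyXxyX
  rot[7] = X$XyXxyXY
  rot[8] = $XyXxyXYX
Sorted (with $ < everything):
  sorted[0] = $XyXxyXYX
  sorted[1] = X$XyXxyXY
  sorted[2] = XYX$XyXxy
  sorted[3] = XxyXYX$Xy
  sorted[4] = XyXxyXYX$
  sorted[5] = YX$XyXxyX
  sorted[6] = xyXYX$XyX
  sorted[7] = yXYX$XyXx
  sorted[8] = yXxyXYX$X
sorted[8] = yXxyXYX$X

Answer: yXxyXYX$X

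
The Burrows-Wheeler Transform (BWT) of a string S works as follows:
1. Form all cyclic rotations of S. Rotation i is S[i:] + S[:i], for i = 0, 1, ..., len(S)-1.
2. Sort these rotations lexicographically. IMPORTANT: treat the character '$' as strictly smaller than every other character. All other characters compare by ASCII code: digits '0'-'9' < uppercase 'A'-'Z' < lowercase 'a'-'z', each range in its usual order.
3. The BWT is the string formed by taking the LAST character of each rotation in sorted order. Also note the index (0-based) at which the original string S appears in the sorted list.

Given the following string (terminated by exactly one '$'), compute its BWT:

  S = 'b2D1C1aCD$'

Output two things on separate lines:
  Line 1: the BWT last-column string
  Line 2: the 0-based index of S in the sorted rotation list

All 10 rotations (rotation i = S[i:]+S[:i]):
  rot[0] = b2D1C1aCD$
  rot[1] = 2D1C1aCD$b
  rot[2] = D1C1aCD$b2
  rot[3] = 1C1aCD$b2D
  rot[4] = C1aCD$b2D1
  rot[5] = 1aCD$b2D1C
  rot[6] = aCD$b2D1C1
  rot[7] = CD$b2D1C1a
  rot[8] = D$b2D1C1aC
  rot[9] = $b2D1C1aCD
Sorted (with $ < everything):
  sorted[0] = $b2D1C1aCD  (last char: 'D')
  sorted[1] = 1C1aCD$b2D  (last char: 'D')
  sorted[2] = 1aCD$b2D1C  (last char: 'C')
  sorted[3] = 2D1C1aCD$b  (last char: 'b')
  sorted[4] = C1aCD$b2D1  (last char: '1')
  sorted[5] = CD$b2D1C1a  (last char: 'a')
  sorted[6] = D$b2D1C1aC  (last char: 'C')
  sorted[7] = D1C1aCD$b2  (last char: '2')
  sorted[8] = aCD$b2D1C1  (last char: '1')
  sorted[9] = b2D1C1aCD$  (last char: '$')
Last column: DDCb1aC21$
Original string S is at sorted index 9

Answer: DDCb1aC21$
9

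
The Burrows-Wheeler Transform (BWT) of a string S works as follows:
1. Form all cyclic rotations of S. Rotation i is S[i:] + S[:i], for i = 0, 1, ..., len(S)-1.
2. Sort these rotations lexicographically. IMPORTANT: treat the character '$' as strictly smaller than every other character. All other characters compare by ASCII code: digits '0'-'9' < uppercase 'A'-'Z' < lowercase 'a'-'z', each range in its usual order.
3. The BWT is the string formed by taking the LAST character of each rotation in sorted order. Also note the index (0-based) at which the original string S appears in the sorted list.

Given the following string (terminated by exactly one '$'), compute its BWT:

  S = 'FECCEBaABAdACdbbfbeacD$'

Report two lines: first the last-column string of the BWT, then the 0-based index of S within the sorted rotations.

All 23 rotations (rotation i = S[i:]+S[:i]):
  rot[0] = FECCEBaABAdACdbbfbeacD$
  rot[1] = ECCEBaABAdACdbbfbeacD$F
  rot[2] = CCEBaABAdACdbbfbeacD$FE
  rot[3] = CEBaABAdACdbbfbeacD$FEC
  rot[4] = EBaABAdACdbbfbeacD$FECC
  rot[5] = BaABAdACdbbfbeacD$FECCE
  rot[6] = aABAdACdbbfbeacD$FECCEB
  rot[7] = ABAdACdbbfbeacD$FECCEBa
  rot[8] = BAdACdbbfbeacD$FECCEBaA
  rot[9] = AdACdbbfbeacD$FECCEBaAB
  rot[10] = dACdbbfbeacD$FECCEBaABA
  rot[11] = ACdbbfbeacD$FECCEBaABAd
  rot[12] = CdbbfbeacD$FECCEBaABAdA
  rot[13] = dbbfbeacD$FECCEBaABAdAC
  rot[14] = bbfbeacD$FECCEBaABAdACd
  rot[15] = bfbeacD$FECCEBaABAdACdb
  rot[16] = fbeacD$FECCEBaABAdACdbb
  rot[17] = beacD$FECCEBaABAdACdbbf
  rot[18] = eacD$FECCEBaABAdACdbbfb
  rot[19] = acD$FECCEBaABAdACdbbfbe
  rot[20] = cD$FECCEBaABAdACdbbfbea
  rot[21] = D$FECCEBaABAdACdbbfbeac
  rot[22] = $FECCEBaABAdACdbbfbeacD
Sorted (with $ < everything):
  sorted[0] = $FECCEBaABAdACdbbfbeacD  (last char: 'D')
  sorted[1] = ABAdACdbbfbeacD$FECCEBa  (last char: 'a')
  sorted[2] = ACdbbfbeacD$FECCEBaABAd  (last char: 'd')
  sorted[3] = AdACdbbfbeacD$FECCEBaAB  (last char: 'B')
  sorted[4] = BAdACdbbfbeacD$FECCEBaA  (last char: 'A')
  sorted[5] = BaABAdACdbbfbeacD$FECCE  (last char: 'E')
  sorted[6] = CCEBaABAdACdbbfbeacD$FE  (last char: 'E')
  sorted[7] = CEBaABAdACdbbfbeacD$FEC  (last char: 'C')
  sorted[8] = CdbbfbeacD$FECCEBaABAdA  (last char: 'A')
  sorted[9] = D$FECCEBaABAdACdbbfbeac  (last char: 'c')
  sorted[10] = EBaABAdACdbbfbeacD$FECC  (last char: 'C')
  sorted[11] = ECCEBaABAdACdbbfbeacD$F  (last char: 'F')
  sorted[12] = FECCEBaABAdACdbbfbeacD$  (last char: '$')
  sorted[13] = aABAdACdbbfbeacD$FECCEB  (last char: 'B')
  sorted[14] = acD$FECCEBaABAdACdbbfbe  (last char: 'e')
  sorted[15] = bbfbeacD$FECCEBaABAdACd  (last char: 'd')
  sorted[16] = beacD$FECCEBaABAdACdbbf  (last char: 'f')
  sorted[17] = bfbeacD$FECCEBaABAdACdb  (last char: 'b')
  sorted[18] = cD$FECCEBaABAdACdbbfbea  (last char: 'a')
  sorted[19] = dACdbbfbeacD$FECCEBaABA  (last char: 'A')
  sorted[20] = dbbfbeacD$FECCEBaABAdAC  (last char: 'C')
  sorted[21] = eacD$FECCEBaABAdACdbbfb  (last char: 'b')
  sorted[22] = fbeacD$FECCEBaABAdACdbb  (last char: 'b')
Last column: DadBAEECAcCF$BedfbaACbb
Original string S is at sorted index 12

Answer: DadBAEECAcCF$BedfbaACbb
12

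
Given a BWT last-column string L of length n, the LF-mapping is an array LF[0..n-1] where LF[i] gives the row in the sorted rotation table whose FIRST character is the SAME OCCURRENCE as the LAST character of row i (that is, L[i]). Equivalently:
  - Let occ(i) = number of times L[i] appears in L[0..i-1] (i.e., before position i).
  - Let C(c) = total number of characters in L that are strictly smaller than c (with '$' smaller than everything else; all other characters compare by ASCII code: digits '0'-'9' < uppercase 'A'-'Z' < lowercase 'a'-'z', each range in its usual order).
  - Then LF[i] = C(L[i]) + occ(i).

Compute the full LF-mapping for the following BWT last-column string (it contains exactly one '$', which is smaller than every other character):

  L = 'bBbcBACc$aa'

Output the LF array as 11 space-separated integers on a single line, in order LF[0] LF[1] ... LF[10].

Char counts: '$':1, 'A':1, 'B':2, 'C':1, 'a':2, 'b':2, 'c':2
C (first-col start): C('$')=0, C('A')=1, C('B')=2, C('C')=4, C('a')=5, C('b')=7, C('c')=9
L[0]='b': occ=0, LF[0]=C('b')+0=7+0=7
L[1]='B': occ=0, LF[1]=C('B')+0=2+0=2
L[2]='b': occ=1, LF[2]=C('b')+1=7+1=8
L[3]='c': occ=0, LF[3]=C('c')+0=9+0=9
L[4]='B': occ=1, LF[4]=C('B')+1=2+1=3
L[5]='A': occ=0, LF[5]=C('A')+0=1+0=1
L[6]='C': occ=0, LF[6]=C('C')+0=4+0=4
L[7]='c': occ=1, LF[7]=C('c')+1=9+1=10
L[8]='$': occ=0, LF[8]=C('$')+0=0+0=0
L[9]='a': occ=0, LF[9]=C('a')+0=5+0=5
L[10]='a': occ=1, LF[10]=C('a')+1=5+1=6

Answer: 7 2 8 9 3 1 4 10 0 5 6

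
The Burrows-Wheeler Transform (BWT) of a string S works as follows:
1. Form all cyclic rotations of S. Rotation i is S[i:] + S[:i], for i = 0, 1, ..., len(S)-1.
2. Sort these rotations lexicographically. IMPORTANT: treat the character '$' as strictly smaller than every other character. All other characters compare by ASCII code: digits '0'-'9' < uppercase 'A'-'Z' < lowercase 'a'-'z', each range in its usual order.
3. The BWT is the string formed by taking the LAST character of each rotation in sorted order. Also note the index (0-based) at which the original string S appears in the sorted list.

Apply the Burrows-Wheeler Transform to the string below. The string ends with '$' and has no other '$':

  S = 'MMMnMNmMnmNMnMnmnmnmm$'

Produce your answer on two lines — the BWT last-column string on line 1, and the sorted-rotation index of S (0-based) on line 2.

Answer: m$MnMNmnmMmNnnnnMMMmmM
1

Derivation:
All 22 rotations (rotation i = S[i:]+S[:i]):
  rot[0] = MMMnMNmMnmNMnMnmnmnmm$
  rot[1] = MMnMNmMnmNMnMnmnmnmm$M
  rot[2] = MnMNmMnmNMnMnmnmnmm$MM
  rot[3] = nMNmMnmNMnMnmnmnmm$MMM
  rot[4] = MNmMnmNMnMnmnmnmm$MMMn
  rot[5] = NmMnmNMnMnmnmnmm$MMMnM
  rot[6] = mMnmNMnMnmnmnmm$MMMnMN
  rot[7] = MnmNMnMnmnmnmm$MMMnMNm
  rot[8] = nmNMnMnmnmnmm$MMMnMNmM
  rot[9] = mNMnMnmnmnmm$MMMnMNmMn
  rot[10] = NMnMnmnmnmm$MMMnMNmMnm
  rot[11] = MnMnmnmnmm$MMMnMNmMnmN
  rot[12] = nMnmnmnmm$MMMnMNmMnmNM
  rot[13] = Mnmnmnmm$MMMnMNmMnmNMn
  rot[14] = nmnmnmm$MMMnMNmMnmNMnM
  rot[15] = mnmnmm$MMMnMNmMnmNMnMn
  rot[16] = nmnmm$MMMnMNmMnmNMnMnm
  rot[17] = mnmm$MMMnMNmMnmNMnMnmn
  rot[18] = nmm$MMMnMNmMnmNMnMnmnm
  rot[19] = mm$MMMnMNmMnmNMnMnmnmn
  rot[20] = m$MMMnMNmMnmNMnMnmnmnm
  rot[21] = $MMMnMNmMnmNMnMnmnmnmm
Sorted (with $ < everything):
  sorted[0] = $MMMnMNmMnmNMnMnmnmnmm  (last char: 'm')
  sorted[1] = MMMnMNmMnmNMnMnmnmnmm$  (last char: '$')
  sorted[2] = MMnMNmMnmNMnMnmnmnmm$M  (last char: 'M')
  sorted[3] = MNmMnmNMnMnmnmnmm$MMMn  (last char: 'n')
  sorted[4] = MnMNmMnmNMnMnmnmnmm$MM  (last char: 'M')
  sorted[5] = MnMnmnmnmm$MMMnMNmMnmN  (last char: 'N')
  sorted[6] = MnmNMnMnmnmnmm$MMMnMNm  (last char: 'm')
  sorted[7] = Mnmnmnmm$MMMnMNmMnmNMn  (last char: 'n')
  sorted[8] = NMnMnmnmnmm$MMMnMNmMnm  (last char: 'm')
  sorted[9] = NmMnmNMnMnmnmnmm$MMMnM  (last char: 'M')
  sorted[10] = m$MMMnMNmMnmNMnMnmnmnm  (last char: 'm')
  sorted[11] = mMnmNMnMnmnmnmm$MMMnMN  (last char: 'N')
  sorted[12] = mNMnMnmnmnmm$MMMnMNmMn  (last char: 'n')
  sorted[13] = mm$MMMnMNmMnmNMnMnmnmn  (last char: 'n')
  sorted[14] = mnmm$MMMnMNmMnmNMnMnmn  (last char: 'n')
  sorted[15] = mnmnmm$MMMnMNmMnmNMnMn  (last char: 'n')
  sorted[16] = nMNmMnmNMnMnmnmnmm$MMM  (last char: 'M')
  sorted[17] = nMnmnmnmm$MMMnMNmMnmNM  (last char: 'M')
  sorted[18] = nmNMnMnmnmnmm$MMMnMNmM  (last char: 'M')
  sorted[19] = nmm$MMMnMNmMnmNMnMnmnm  (last char: 'm')
  sorted[20] = nmnmm$MMMnMNmMnmNMnMnm  (last char: 'm')
  sorted[21] = nmnmnmm$MMMnMNmMnmNMnM  (last char: 'M')
Last column: m$MnMNmnmMmNnnnnMMMmmM
Original string S is at sorted index 1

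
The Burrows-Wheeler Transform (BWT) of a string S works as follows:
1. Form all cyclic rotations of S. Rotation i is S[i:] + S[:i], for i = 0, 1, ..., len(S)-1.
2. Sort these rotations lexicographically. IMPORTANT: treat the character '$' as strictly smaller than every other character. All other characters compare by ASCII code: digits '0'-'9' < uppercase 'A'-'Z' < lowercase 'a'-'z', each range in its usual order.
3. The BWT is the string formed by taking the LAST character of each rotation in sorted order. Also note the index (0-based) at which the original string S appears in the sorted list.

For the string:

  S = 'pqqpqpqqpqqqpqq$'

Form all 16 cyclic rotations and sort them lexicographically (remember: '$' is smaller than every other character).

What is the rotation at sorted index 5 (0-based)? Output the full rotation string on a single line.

All 16 rotations (rotation i = S[i:]+S[:i]):
  rot[0] = pqqpqpqqpqqqpqq$
  rot[1] = qqpqpqqpqqqpqq$p
  rot[2] = qpqpqqpqqqpqq$pq
  rot[3] = pqpqqpqqqpqq$pqq
  rot[4] = qpqqpqqqpqq$pqqp
  rot[5] = pqqpqqqpqq$pqqpq
  rot[6] = qqpqqqpqq$pqqpqp
  rot[7] = qpqqqpqq$pqqpqpq
  rot[8] = pqqqpqq$pqqpqpqq
  rot[9] = qqqpqq$pqqpqpqqp
  rot[10] = qqpqq$pqqpqpqqpq
  rot[11] = qpqq$pqqpqpqqpqq
  rot[12] = pqq$pqqpqpqqpqqq
  rot[13] = qq$pqqpqpqqpqqqp
  rot[14] = q$pqqpqpqqpqqqpq
  rot[15] = $pqqpqpqqpqqqpqq
Sorted (with $ < everything):
  sorted[0] = $pqqpqpqqpqqqpqq
  sorted[1] = pqpqqpqqqpqq$pqq
  sorted[2] = pqq$pqqpqpqqpqqq
  sorted[3] = pqqpqpqqpqqqpqq$
  sorted[4] = pqqpqqqpqq$pqqpq
  sorted[5] = pqqqpqq$pqqpqpqq
  sorted[6] = q$pqqpqpqqpqqqpq
  sorted[7] = qpqpqqpqqqpqq$pq
  sorted[8] = qpqq$pqqpqpqqpqq
  sorted[9] = qpqqpqqqpqq$pqqp
  sorted[10] = qpqqqpqq$pqqpqpq
  sorted[11] = qq$pqqpqpqqpqqqp
  sorted[12] = qqpqpqqpqqqpqq$p
  sorted[13] = qqpqq$pqqpqpqqpq
  sorted[14] = qqpqqqpqq$pqqpqp
  sorted[15] = qqqpqq$pqqpqpqqp
sorted[5] = pqqqpqq$pqqpqpqq

Answer: pqqqpqq$pqqpqpqq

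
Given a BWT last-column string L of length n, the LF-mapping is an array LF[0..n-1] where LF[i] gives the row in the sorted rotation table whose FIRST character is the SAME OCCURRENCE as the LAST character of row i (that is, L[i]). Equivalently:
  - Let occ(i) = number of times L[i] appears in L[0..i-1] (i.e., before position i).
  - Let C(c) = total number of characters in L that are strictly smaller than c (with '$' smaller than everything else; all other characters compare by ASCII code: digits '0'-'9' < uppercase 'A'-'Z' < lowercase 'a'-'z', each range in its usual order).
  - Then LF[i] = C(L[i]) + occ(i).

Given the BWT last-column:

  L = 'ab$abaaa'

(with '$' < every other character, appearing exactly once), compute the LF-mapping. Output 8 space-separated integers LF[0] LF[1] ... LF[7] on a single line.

Char counts: '$':1, 'a':5, 'b':2
C (first-col start): C('$')=0, C('a')=1, C('b')=6
L[0]='a': occ=0, LF[0]=C('a')+0=1+0=1
L[1]='b': occ=0, LF[1]=C('b')+0=6+0=6
L[2]='$': occ=0, LF[2]=C('$')+0=0+0=0
L[3]='a': occ=1, LF[3]=C('a')+1=1+1=2
L[4]='b': occ=1, LF[4]=C('b')+1=6+1=7
L[5]='a': occ=2, LF[5]=C('a')+2=1+2=3
L[6]='a': occ=3, LF[6]=C('a')+3=1+3=4
L[7]='a': occ=4, LF[7]=C('a')+4=1+4=5

Answer: 1 6 0 2 7 3 4 5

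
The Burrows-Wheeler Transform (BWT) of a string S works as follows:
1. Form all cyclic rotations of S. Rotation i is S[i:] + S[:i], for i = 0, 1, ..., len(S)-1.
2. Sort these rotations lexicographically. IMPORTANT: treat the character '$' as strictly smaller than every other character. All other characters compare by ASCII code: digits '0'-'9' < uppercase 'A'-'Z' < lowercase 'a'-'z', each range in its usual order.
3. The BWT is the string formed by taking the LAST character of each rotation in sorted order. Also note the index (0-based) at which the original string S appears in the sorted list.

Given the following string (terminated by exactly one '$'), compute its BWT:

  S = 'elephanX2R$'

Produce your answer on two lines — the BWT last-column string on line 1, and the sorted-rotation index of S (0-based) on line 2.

All 11 rotations (rotation i = S[i:]+S[:i]):
  rot[0] = elephanX2R$
  rot[1] = lephanX2R$e
  rot[2] = ephanX2R$el
  rot[3] = phanX2R$ele
  rot[4] = hanX2R$elep
  rot[5] = anX2R$eleph
  rot[6] = nX2R$elepha
  rot[7] = X2R$elephan
  rot[8] = 2R$elephanX
  rot[9] = R$elephanX2
  rot[10] = $elephanX2R
Sorted (with $ < everything):
  sorted[0] = $elephanX2R  (last char: 'R')
  sorted[1] = 2R$elephanX  (last char: 'X')
  sorted[2] = R$elephanX2  (last char: '2')
  sorted[3] = X2R$elephan  (last char: 'n')
  sorted[4] = anX2R$eleph  (last char: 'h')
  sorted[5] = elephanX2R$  (last char: '$')
  sorted[6] = ephanX2R$el  (last char: 'l')
  sorted[7] = hanX2R$elep  (last char: 'p')
  sorted[8] = lephanX2R$e  (last char: 'e')
  sorted[9] = nX2R$elepha  (last char: 'a')
  sorted[10] = phanX2R$ele  (last char: 'e')
Last column: RX2nh$lpeae
Original string S is at sorted index 5

Answer: RX2nh$lpeae
5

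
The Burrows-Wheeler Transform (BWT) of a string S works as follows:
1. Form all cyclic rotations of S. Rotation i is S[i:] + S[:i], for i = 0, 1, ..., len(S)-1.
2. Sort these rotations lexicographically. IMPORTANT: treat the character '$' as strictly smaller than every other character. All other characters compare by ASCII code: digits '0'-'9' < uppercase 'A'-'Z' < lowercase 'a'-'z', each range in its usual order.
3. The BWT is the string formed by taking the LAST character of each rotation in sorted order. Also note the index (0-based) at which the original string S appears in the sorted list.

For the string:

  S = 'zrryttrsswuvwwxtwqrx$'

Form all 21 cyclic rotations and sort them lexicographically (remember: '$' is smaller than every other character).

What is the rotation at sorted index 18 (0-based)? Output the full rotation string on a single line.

Answer: xtwqrx$zrryttrsswuvww

Derivation:
All 21 rotations (rotation i = S[i:]+S[:i]):
  rot[0] = zrryttrsswuvwwxtwqrx$
  rot[1] = rryttrsswuvwwxtwqrx$z
  rot[2] = ryttrsswuvwwxtwqrx$zr
  rot[3] = yttrsswuvwwxtwqrx$zrr
  rot[4] = ttrsswuvwwxtwqrx$zrry
  rot[5] = trsswuvwwxtwqrx$zrryt
  rot[6] = rsswuvwwxtwqrx$zrrytt
  rot[7] = sswuvwwxtwqrx$zrryttr
  rot[8] = swuvwwxtwqrx$zrryttrs
  rot[9] = wuvwwxtwqrx$zrryttrss
  rot[10] = uvwwxtwqrx$zrryttrssw
  rot[11] = vwwxtwqrx$zrryttrsswu
  rot[12] = wwxtwqrx$zrryttrsswuv
  rot[13] = wxtwqrx$zrryttrsswuvw
  rot[14] = xtwqrx$zrryttrsswuvww
  rot[15] = twqrx$zrryttrsswuvwwx
  rot[16] = wqrx$zrryttrsswuvwwxt
  rot[17] = qrx$zrryttrsswuvwwxtw
  rot[18] = rx$zrryttrsswuvwwxtwq
  rot[19] = x$zrryttrsswuvwwxtwqr
  rot[20] = $zrryttrsswuvwwxtwqrx
Sorted (with $ < everything):
  sorted[0] = $zrryttrsswuvwwxtwqrx
  sorted[1] = qrx$zrryttrsswuvwwxtw
  sorted[2] = rryttrsswuvwwxtwqrx$z
  sorted[3] = rsswuvwwxtwqrx$zrrytt
  sorted[4] = rx$zrryttrsswuvwwxtwq
  sorted[5] = ryttrsswuvwwxtwqrx$zr
  sorted[6] = sswuvwwxtwqrx$zrryttr
  sorted[7] = swuvwwxtwqrx$zrryttrs
  sorted[8] = trsswuvwwxtwqrx$zrryt
  sorted[9] = ttrsswuvwwxtwqrx$zrry
  sorted[10] = twqrx$zrryttrsswuvwwx
  sorted[11] = uvwwxtwqrx$zrryttrssw
  sorted[12] = vwwxtwqrx$zrryttrsswu
  sorted[13] = wqrx$zrryttrsswuvwwxt
  sorted[14] = wuvwwxtwqrx$zrryttrss
  sorted[15] = wwxtwqrx$zrryttrsswuv
  sorted[16] = wxtwqrx$zrryttrsswuvw
  sorted[17] = x$zrryttrsswuvwwxtwqr
  sorted[18] = xtwqrx$zrryttrsswuvww
  sorted[19] = yttrsswuvwwxtwqrx$zrr
  sorted[20] = zrryttrsswuvwwxtwqrx$
sorted[18] = xtwqrx$zrryttrsswuvww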